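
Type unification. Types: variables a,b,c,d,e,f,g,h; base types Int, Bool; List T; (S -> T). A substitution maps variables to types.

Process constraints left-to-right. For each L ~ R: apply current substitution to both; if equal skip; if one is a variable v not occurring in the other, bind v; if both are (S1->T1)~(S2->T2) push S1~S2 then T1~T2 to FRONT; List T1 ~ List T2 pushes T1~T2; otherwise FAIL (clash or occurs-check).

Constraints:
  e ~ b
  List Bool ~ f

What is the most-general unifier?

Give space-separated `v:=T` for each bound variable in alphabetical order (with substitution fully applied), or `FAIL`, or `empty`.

Answer: e:=b f:=List Bool

Derivation:
step 1: unify e ~ b  [subst: {-} | 1 pending]
  bind e := b
step 2: unify List Bool ~ f  [subst: {e:=b} | 0 pending]
  bind f := List Bool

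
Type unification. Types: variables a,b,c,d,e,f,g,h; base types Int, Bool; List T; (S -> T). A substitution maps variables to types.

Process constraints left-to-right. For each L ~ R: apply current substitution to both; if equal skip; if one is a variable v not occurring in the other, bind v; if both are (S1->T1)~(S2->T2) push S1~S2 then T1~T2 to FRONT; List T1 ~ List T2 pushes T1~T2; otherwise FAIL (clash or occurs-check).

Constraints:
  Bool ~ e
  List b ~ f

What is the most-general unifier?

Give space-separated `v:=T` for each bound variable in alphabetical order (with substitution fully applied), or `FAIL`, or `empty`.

Answer: e:=Bool f:=List b

Derivation:
step 1: unify Bool ~ e  [subst: {-} | 1 pending]
  bind e := Bool
step 2: unify List b ~ f  [subst: {e:=Bool} | 0 pending]
  bind f := List b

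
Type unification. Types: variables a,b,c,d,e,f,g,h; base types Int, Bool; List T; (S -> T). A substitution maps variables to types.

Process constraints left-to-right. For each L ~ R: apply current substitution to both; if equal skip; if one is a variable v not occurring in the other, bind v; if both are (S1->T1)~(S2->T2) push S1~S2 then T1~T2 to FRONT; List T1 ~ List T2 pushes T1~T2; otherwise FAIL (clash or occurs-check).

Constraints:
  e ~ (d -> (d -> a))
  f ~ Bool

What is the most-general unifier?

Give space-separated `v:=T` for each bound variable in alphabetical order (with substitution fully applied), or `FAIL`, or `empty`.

Answer: e:=(d -> (d -> a)) f:=Bool

Derivation:
step 1: unify e ~ (d -> (d -> a))  [subst: {-} | 1 pending]
  bind e := (d -> (d -> a))
step 2: unify f ~ Bool  [subst: {e:=(d -> (d -> a))} | 0 pending]
  bind f := Bool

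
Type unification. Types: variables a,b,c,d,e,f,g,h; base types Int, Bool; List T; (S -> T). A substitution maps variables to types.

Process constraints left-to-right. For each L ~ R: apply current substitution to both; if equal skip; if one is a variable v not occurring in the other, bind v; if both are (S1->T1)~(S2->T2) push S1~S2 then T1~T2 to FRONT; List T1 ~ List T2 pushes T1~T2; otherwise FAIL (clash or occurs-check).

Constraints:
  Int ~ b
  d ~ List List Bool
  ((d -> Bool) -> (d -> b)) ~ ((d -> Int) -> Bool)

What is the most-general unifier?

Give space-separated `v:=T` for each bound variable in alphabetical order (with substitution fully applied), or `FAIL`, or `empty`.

Answer: FAIL

Derivation:
step 1: unify Int ~ b  [subst: {-} | 2 pending]
  bind b := Int
step 2: unify d ~ List List Bool  [subst: {b:=Int} | 1 pending]
  bind d := List List Bool
step 3: unify ((List List Bool -> Bool) -> (List List Bool -> Int)) ~ ((List List Bool -> Int) -> Bool)  [subst: {b:=Int, d:=List List Bool} | 0 pending]
  -> decompose arrow: push (List List Bool -> Bool)~(List List Bool -> Int), (List List Bool -> Int)~Bool
step 4: unify (List List Bool -> Bool) ~ (List List Bool -> Int)  [subst: {b:=Int, d:=List List Bool} | 1 pending]
  -> decompose arrow: push List List Bool~List List Bool, Bool~Int
step 5: unify List List Bool ~ List List Bool  [subst: {b:=Int, d:=List List Bool} | 2 pending]
  -> identical, skip
step 6: unify Bool ~ Int  [subst: {b:=Int, d:=List List Bool} | 1 pending]
  clash: Bool vs Int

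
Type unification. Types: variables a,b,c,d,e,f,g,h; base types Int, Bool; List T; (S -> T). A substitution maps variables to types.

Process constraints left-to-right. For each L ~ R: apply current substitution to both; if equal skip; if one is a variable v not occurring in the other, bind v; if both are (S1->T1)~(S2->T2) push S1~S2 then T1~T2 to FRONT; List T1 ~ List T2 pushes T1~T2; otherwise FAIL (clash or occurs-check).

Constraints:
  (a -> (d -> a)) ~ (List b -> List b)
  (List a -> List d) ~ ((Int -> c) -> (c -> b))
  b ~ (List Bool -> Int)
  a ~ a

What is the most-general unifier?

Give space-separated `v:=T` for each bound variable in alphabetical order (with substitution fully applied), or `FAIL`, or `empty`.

Answer: FAIL

Derivation:
step 1: unify (a -> (d -> a)) ~ (List b -> List b)  [subst: {-} | 3 pending]
  -> decompose arrow: push a~List b, (d -> a)~List b
step 2: unify a ~ List b  [subst: {-} | 4 pending]
  bind a := List b
step 3: unify (d -> List b) ~ List b  [subst: {a:=List b} | 3 pending]
  clash: (d -> List b) vs List b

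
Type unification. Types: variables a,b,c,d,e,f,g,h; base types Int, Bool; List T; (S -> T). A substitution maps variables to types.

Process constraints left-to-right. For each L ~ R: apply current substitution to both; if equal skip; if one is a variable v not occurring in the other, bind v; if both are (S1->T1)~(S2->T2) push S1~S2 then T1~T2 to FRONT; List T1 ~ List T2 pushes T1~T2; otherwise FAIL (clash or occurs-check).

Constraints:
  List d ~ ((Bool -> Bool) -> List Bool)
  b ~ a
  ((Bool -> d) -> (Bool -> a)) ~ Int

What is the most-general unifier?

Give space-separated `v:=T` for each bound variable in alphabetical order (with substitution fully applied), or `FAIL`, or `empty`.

step 1: unify List d ~ ((Bool -> Bool) -> List Bool)  [subst: {-} | 2 pending]
  clash: List d vs ((Bool -> Bool) -> List Bool)

Answer: FAIL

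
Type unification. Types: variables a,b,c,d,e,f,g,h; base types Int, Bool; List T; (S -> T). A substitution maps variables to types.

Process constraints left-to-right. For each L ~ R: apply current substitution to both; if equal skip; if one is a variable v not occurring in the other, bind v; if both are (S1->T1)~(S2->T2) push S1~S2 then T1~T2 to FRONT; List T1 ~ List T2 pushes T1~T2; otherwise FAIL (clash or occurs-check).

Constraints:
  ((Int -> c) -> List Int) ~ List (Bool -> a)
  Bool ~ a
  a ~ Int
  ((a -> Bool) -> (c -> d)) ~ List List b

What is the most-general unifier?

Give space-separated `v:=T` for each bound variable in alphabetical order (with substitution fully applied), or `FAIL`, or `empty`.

step 1: unify ((Int -> c) -> List Int) ~ List (Bool -> a)  [subst: {-} | 3 pending]
  clash: ((Int -> c) -> List Int) vs List (Bool -> a)

Answer: FAIL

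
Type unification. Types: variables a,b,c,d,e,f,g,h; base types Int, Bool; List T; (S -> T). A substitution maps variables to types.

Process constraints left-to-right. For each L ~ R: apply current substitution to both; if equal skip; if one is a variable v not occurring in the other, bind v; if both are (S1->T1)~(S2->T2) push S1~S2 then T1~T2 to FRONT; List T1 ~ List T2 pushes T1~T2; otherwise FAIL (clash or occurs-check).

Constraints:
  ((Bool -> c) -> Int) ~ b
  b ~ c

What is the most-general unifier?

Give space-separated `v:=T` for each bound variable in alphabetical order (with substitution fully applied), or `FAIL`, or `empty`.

step 1: unify ((Bool -> c) -> Int) ~ b  [subst: {-} | 1 pending]
  bind b := ((Bool -> c) -> Int)
step 2: unify ((Bool -> c) -> Int) ~ c  [subst: {b:=((Bool -> c) -> Int)} | 0 pending]
  occurs-check fail

Answer: FAIL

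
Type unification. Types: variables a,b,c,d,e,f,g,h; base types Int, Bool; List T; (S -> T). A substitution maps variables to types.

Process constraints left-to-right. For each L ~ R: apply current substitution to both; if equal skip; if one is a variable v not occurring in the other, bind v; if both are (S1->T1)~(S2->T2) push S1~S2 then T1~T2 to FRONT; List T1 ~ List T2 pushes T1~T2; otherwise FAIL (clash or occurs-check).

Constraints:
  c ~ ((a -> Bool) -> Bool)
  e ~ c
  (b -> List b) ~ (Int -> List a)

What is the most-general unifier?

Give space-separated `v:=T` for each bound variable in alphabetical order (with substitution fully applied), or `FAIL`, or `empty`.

step 1: unify c ~ ((a -> Bool) -> Bool)  [subst: {-} | 2 pending]
  bind c := ((a -> Bool) -> Bool)
step 2: unify e ~ ((a -> Bool) -> Bool)  [subst: {c:=((a -> Bool) -> Bool)} | 1 pending]
  bind e := ((a -> Bool) -> Bool)
step 3: unify (b -> List b) ~ (Int -> List a)  [subst: {c:=((a -> Bool) -> Bool), e:=((a -> Bool) -> Bool)} | 0 pending]
  -> decompose arrow: push b~Int, List b~List a
step 4: unify b ~ Int  [subst: {c:=((a -> Bool) -> Bool), e:=((a -> Bool) -> Bool)} | 1 pending]
  bind b := Int
step 5: unify List Int ~ List a  [subst: {c:=((a -> Bool) -> Bool), e:=((a -> Bool) -> Bool), b:=Int} | 0 pending]
  -> decompose List: push Int~a
step 6: unify Int ~ a  [subst: {c:=((a -> Bool) -> Bool), e:=((a -> Bool) -> Bool), b:=Int} | 0 pending]
  bind a := Int

Answer: a:=Int b:=Int c:=((Int -> Bool) -> Bool) e:=((Int -> Bool) -> Bool)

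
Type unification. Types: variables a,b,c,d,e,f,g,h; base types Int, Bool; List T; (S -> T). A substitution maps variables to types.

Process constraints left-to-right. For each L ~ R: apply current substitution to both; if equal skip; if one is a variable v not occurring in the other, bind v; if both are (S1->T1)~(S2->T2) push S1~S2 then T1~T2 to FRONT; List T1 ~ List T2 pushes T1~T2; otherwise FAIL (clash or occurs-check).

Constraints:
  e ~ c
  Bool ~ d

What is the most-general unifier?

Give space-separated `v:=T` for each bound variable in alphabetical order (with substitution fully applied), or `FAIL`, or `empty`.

step 1: unify e ~ c  [subst: {-} | 1 pending]
  bind e := c
step 2: unify Bool ~ d  [subst: {e:=c} | 0 pending]
  bind d := Bool

Answer: d:=Bool e:=c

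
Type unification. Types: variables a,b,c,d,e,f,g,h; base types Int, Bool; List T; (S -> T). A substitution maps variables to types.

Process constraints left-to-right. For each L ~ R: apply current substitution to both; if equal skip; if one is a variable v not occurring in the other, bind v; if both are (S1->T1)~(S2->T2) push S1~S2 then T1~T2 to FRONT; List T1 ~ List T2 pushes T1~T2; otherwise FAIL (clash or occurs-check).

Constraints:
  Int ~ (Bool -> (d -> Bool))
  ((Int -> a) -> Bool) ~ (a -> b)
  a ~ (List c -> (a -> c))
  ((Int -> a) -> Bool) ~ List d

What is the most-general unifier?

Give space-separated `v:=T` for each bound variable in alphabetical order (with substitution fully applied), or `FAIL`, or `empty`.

Answer: FAIL

Derivation:
step 1: unify Int ~ (Bool -> (d -> Bool))  [subst: {-} | 3 pending]
  clash: Int vs (Bool -> (d -> Bool))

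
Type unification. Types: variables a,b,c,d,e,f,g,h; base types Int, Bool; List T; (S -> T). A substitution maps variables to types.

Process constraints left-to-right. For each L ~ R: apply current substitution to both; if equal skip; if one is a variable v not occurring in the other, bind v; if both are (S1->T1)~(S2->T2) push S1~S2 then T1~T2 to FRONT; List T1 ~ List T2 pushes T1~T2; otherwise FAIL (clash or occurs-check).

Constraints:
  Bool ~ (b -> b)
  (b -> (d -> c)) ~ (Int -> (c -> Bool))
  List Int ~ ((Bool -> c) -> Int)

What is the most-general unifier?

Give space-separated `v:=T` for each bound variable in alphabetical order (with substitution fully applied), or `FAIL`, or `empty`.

Answer: FAIL

Derivation:
step 1: unify Bool ~ (b -> b)  [subst: {-} | 2 pending]
  clash: Bool vs (b -> b)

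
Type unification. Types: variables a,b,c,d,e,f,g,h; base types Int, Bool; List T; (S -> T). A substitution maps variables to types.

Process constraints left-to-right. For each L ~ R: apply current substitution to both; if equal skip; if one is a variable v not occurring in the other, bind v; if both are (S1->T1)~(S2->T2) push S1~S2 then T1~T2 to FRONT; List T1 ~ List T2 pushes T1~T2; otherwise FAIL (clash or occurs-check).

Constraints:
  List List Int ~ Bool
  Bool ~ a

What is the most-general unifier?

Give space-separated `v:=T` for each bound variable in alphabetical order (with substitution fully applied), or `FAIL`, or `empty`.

Answer: FAIL

Derivation:
step 1: unify List List Int ~ Bool  [subst: {-} | 1 pending]
  clash: List List Int vs Bool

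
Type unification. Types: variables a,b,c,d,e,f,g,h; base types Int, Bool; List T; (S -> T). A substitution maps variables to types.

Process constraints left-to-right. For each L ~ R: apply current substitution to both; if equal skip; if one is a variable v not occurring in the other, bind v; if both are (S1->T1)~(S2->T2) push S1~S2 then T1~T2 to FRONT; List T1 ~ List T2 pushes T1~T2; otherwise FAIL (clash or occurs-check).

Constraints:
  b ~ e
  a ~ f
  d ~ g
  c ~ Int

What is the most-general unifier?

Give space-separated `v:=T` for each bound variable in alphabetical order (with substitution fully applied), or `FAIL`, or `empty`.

step 1: unify b ~ e  [subst: {-} | 3 pending]
  bind b := e
step 2: unify a ~ f  [subst: {b:=e} | 2 pending]
  bind a := f
step 3: unify d ~ g  [subst: {b:=e, a:=f} | 1 pending]
  bind d := g
step 4: unify c ~ Int  [subst: {b:=e, a:=f, d:=g} | 0 pending]
  bind c := Int

Answer: a:=f b:=e c:=Int d:=g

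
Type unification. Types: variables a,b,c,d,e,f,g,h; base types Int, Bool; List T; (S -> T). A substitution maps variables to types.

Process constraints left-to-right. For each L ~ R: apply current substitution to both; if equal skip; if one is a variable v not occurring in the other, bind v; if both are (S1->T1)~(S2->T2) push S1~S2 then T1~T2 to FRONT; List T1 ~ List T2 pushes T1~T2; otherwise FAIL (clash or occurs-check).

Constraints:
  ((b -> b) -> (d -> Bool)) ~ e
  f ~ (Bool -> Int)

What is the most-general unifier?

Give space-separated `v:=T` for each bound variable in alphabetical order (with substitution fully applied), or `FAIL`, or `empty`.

step 1: unify ((b -> b) -> (d -> Bool)) ~ e  [subst: {-} | 1 pending]
  bind e := ((b -> b) -> (d -> Bool))
step 2: unify f ~ (Bool -> Int)  [subst: {e:=((b -> b) -> (d -> Bool))} | 0 pending]
  bind f := (Bool -> Int)

Answer: e:=((b -> b) -> (d -> Bool)) f:=(Bool -> Int)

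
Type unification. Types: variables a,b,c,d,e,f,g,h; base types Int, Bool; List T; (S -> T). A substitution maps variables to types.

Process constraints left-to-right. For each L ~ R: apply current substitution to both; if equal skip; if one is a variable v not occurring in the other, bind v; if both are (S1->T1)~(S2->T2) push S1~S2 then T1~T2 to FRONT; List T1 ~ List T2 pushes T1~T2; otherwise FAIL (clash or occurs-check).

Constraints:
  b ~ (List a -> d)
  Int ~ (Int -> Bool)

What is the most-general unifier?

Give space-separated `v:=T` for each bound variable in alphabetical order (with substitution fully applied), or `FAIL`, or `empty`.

step 1: unify b ~ (List a -> d)  [subst: {-} | 1 pending]
  bind b := (List a -> d)
step 2: unify Int ~ (Int -> Bool)  [subst: {b:=(List a -> d)} | 0 pending]
  clash: Int vs (Int -> Bool)

Answer: FAIL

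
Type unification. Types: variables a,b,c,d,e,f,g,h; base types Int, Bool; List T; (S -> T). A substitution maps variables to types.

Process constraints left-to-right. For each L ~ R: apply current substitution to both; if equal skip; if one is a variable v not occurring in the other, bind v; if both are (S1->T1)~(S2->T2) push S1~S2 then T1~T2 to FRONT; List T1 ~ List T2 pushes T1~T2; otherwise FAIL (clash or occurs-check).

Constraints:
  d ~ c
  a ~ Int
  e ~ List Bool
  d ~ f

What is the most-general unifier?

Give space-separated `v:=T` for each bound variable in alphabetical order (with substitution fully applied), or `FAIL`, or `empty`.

Answer: a:=Int c:=f d:=f e:=List Bool

Derivation:
step 1: unify d ~ c  [subst: {-} | 3 pending]
  bind d := c
step 2: unify a ~ Int  [subst: {d:=c} | 2 pending]
  bind a := Int
step 3: unify e ~ List Bool  [subst: {d:=c, a:=Int} | 1 pending]
  bind e := List Bool
step 4: unify c ~ f  [subst: {d:=c, a:=Int, e:=List Bool} | 0 pending]
  bind c := f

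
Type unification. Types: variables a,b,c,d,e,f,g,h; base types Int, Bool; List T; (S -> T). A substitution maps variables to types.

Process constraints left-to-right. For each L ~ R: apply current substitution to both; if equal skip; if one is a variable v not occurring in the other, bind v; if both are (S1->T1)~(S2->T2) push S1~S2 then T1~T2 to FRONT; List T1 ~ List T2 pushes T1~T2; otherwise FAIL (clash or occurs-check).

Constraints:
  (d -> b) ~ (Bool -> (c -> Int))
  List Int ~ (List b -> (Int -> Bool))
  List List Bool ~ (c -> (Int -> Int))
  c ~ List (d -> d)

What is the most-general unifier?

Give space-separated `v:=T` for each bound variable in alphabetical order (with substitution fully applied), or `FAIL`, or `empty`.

step 1: unify (d -> b) ~ (Bool -> (c -> Int))  [subst: {-} | 3 pending]
  -> decompose arrow: push d~Bool, b~(c -> Int)
step 2: unify d ~ Bool  [subst: {-} | 4 pending]
  bind d := Bool
step 3: unify b ~ (c -> Int)  [subst: {d:=Bool} | 3 pending]
  bind b := (c -> Int)
step 4: unify List Int ~ (List (c -> Int) -> (Int -> Bool))  [subst: {d:=Bool, b:=(c -> Int)} | 2 pending]
  clash: List Int vs (List (c -> Int) -> (Int -> Bool))

Answer: FAIL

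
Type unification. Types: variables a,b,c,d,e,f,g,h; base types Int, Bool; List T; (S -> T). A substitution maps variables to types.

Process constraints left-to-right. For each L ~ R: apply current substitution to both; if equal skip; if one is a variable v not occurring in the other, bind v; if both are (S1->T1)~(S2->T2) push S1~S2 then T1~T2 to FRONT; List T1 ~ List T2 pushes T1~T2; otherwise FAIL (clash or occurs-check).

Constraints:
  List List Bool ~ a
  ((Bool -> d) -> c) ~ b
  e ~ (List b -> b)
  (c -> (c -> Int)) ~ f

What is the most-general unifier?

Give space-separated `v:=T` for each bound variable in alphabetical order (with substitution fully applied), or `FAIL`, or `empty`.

Answer: a:=List List Bool b:=((Bool -> d) -> c) e:=(List ((Bool -> d) -> c) -> ((Bool -> d) -> c)) f:=(c -> (c -> Int))

Derivation:
step 1: unify List List Bool ~ a  [subst: {-} | 3 pending]
  bind a := List List Bool
step 2: unify ((Bool -> d) -> c) ~ b  [subst: {a:=List List Bool} | 2 pending]
  bind b := ((Bool -> d) -> c)
step 3: unify e ~ (List ((Bool -> d) -> c) -> ((Bool -> d) -> c))  [subst: {a:=List List Bool, b:=((Bool -> d) -> c)} | 1 pending]
  bind e := (List ((Bool -> d) -> c) -> ((Bool -> d) -> c))
step 4: unify (c -> (c -> Int)) ~ f  [subst: {a:=List List Bool, b:=((Bool -> d) -> c), e:=(List ((Bool -> d) -> c) -> ((Bool -> d) -> c))} | 0 pending]
  bind f := (c -> (c -> Int))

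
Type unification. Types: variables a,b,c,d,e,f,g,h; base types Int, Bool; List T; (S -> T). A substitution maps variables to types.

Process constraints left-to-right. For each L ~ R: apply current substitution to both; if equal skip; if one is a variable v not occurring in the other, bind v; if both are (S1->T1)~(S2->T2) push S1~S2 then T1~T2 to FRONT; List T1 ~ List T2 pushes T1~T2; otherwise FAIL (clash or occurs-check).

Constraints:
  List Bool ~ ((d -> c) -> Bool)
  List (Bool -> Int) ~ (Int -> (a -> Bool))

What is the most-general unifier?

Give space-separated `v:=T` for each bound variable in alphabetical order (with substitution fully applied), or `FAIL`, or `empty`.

Answer: FAIL

Derivation:
step 1: unify List Bool ~ ((d -> c) -> Bool)  [subst: {-} | 1 pending]
  clash: List Bool vs ((d -> c) -> Bool)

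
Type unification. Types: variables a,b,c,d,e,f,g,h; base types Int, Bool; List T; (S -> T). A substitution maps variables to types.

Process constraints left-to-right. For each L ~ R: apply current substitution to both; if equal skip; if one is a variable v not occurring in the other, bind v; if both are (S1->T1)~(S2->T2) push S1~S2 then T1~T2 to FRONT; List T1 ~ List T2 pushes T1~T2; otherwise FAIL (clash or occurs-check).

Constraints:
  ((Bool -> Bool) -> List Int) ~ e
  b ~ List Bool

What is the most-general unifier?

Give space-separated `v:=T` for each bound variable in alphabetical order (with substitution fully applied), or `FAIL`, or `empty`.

Answer: b:=List Bool e:=((Bool -> Bool) -> List Int)

Derivation:
step 1: unify ((Bool -> Bool) -> List Int) ~ e  [subst: {-} | 1 pending]
  bind e := ((Bool -> Bool) -> List Int)
step 2: unify b ~ List Bool  [subst: {e:=((Bool -> Bool) -> List Int)} | 0 pending]
  bind b := List Bool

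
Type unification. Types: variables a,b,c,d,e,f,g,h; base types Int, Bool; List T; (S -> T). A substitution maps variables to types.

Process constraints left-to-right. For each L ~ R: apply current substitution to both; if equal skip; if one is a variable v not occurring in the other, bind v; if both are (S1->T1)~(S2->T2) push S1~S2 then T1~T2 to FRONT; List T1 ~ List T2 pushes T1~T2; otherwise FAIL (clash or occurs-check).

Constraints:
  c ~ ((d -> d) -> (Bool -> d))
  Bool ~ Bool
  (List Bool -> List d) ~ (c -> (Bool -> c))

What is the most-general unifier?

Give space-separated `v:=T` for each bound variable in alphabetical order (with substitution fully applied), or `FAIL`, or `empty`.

Answer: FAIL

Derivation:
step 1: unify c ~ ((d -> d) -> (Bool -> d))  [subst: {-} | 2 pending]
  bind c := ((d -> d) -> (Bool -> d))
step 2: unify Bool ~ Bool  [subst: {c:=((d -> d) -> (Bool -> d))} | 1 pending]
  -> identical, skip
step 3: unify (List Bool -> List d) ~ (((d -> d) -> (Bool -> d)) -> (Bool -> ((d -> d) -> (Bool -> d))))  [subst: {c:=((d -> d) -> (Bool -> d))} | 0 pending]
  -> decompose arrow: push List Bool~((d -> d) -> (Bool -> d)), List d~(Bool -> ((d -> d) -> (Bool -> d)))
step 4: unify List Bool ~ ((d -> d) -> (Bool -> d))  [subst: {c:=((d -> d) -> (Bool -> d))} | 1 pending]
  clash: List Bool vs ((d -> d) -> (Bool -> d))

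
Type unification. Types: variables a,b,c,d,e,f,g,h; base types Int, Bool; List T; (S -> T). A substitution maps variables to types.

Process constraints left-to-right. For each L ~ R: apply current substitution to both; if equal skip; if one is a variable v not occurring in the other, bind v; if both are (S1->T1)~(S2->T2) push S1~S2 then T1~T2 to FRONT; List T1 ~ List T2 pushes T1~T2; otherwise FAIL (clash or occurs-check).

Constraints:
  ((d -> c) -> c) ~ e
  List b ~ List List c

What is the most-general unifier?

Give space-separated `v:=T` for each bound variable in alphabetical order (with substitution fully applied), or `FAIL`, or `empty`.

step 1: unify ((d -> c) -> c) ~ e  [subst: {-} | 1 pending]
  bind e := ((d -> c) -> c)
step 2: unify List b ~ List List c  [subst: {e:=((d -> c) -> c)} | 0 pending]
  -> decompose List: push b~List c
step 3: unify b ~ List c  [subst: {e:=((d -> c) -> c)} | 0 pending]
  bind b := List c

Answer: b:=List c e:=((d -> c) -> c)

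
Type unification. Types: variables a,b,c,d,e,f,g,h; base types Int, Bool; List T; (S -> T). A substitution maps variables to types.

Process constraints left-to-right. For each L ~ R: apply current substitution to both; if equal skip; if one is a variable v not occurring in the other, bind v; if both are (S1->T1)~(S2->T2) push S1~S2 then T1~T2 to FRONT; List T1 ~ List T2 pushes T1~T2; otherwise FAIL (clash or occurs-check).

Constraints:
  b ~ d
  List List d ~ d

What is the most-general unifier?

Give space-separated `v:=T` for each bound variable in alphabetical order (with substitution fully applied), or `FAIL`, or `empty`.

Answer: FAIL

Derivation:
step 1: unify b ~ d  [subst: {-} | 1 pending]
  bind b := d
step 2: unify List List d ~ d  [subst: {b:=d} | 0 pending]
  occurs-check fail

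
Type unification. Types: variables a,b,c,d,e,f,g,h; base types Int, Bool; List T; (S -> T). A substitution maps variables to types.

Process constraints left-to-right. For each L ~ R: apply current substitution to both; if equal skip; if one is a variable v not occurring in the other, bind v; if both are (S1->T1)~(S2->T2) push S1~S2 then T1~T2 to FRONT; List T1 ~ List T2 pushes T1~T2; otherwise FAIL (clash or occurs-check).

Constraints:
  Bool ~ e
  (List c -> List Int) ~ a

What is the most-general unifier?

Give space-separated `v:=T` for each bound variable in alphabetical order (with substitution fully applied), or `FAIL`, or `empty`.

step 1: unify Bool ~ e  [subst: {-} | 1 pending]
  bind e := Bool
step 2: unify (List c -> List Int) ~ a  [subst: {e:=Bool} | 0 pending]
  bind a := (List c -> List Int)

Answer: a:=(List c -> List Int) e:=Bool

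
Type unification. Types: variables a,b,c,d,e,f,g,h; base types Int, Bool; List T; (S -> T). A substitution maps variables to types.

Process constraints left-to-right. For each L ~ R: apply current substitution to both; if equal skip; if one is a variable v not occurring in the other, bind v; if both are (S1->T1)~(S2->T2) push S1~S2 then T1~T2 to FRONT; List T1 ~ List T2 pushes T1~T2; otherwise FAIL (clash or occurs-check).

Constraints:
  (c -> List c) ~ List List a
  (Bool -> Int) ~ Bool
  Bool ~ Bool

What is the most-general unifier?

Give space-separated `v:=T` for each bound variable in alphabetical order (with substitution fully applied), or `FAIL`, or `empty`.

step 1: unify (c -> List c) ~ List List a  [subst: {-} | 2 pending]
  clash: (c -> List c) vs List List a

Answer: FAIL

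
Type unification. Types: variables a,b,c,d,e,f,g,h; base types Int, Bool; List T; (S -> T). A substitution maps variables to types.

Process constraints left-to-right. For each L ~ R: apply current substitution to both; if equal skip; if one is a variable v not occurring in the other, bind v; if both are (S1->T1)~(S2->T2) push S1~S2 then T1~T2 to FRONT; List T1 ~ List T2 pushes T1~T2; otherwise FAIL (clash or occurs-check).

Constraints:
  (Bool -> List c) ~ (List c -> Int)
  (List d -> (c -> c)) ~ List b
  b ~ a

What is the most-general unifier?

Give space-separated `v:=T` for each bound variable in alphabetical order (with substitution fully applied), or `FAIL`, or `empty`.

step 1: unify (Bool -> List c) ~ (List c -> Int)  [subst: {-} | 2 pending]
  -> decompose arrow: push Bool~List c, List c~Int
step 2: unify Bool ~ List c  [subst: {-} | 3 pending]
  clash: Bool vs List c

Answer: FAIL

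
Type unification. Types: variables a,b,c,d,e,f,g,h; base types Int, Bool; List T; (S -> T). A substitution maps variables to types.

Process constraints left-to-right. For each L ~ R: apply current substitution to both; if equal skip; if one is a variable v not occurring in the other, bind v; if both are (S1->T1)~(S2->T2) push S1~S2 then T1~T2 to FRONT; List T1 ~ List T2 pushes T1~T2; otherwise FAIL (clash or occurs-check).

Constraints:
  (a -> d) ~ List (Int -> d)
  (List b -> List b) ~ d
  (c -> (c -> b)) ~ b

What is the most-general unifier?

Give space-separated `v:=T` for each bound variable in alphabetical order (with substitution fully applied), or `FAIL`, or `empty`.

Answer: FAIL

Derivation:
step 1: unify (a -> d) ~ List (Int -> d)  [subst: {-} | 2 pending]
  clash: (a -> d) vs List (Int -> d)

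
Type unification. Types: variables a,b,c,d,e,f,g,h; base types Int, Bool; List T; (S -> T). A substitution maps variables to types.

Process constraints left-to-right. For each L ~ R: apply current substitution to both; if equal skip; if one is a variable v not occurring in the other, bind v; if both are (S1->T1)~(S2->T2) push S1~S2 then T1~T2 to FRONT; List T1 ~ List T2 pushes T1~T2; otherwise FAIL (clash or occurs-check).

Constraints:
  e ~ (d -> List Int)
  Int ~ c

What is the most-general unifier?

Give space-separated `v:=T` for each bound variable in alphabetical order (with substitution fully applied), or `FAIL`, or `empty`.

Answer: c:=Int e:=(d -> List Int)

Derivation:
step 1: unify e ~ (d -> List Int)  [subst: {-} | 1 pending]
  bind e := (d -> List Int)
step 2: unify Int ~ c  [subst: {e:=(d -> List Int)} | 0 pending]
  bind c := Int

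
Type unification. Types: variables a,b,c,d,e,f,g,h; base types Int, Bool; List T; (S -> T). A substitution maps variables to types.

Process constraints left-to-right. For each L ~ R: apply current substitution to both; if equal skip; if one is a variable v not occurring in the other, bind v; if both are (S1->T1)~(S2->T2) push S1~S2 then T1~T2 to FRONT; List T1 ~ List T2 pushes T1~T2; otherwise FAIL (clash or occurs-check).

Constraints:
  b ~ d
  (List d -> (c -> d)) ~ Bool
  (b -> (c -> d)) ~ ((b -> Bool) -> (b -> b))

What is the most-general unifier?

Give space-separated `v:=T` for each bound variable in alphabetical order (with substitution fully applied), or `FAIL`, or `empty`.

step 1: unify b ~ d  [subst: {-} | 2 pending]
  bind b := d
step 2: unify (List d -> (c -> d)) ~ Bool  [subst: {b:=d} | 1 pending]
  clash: (List d -> (c -> d)) vs Bool

Answer: FAIL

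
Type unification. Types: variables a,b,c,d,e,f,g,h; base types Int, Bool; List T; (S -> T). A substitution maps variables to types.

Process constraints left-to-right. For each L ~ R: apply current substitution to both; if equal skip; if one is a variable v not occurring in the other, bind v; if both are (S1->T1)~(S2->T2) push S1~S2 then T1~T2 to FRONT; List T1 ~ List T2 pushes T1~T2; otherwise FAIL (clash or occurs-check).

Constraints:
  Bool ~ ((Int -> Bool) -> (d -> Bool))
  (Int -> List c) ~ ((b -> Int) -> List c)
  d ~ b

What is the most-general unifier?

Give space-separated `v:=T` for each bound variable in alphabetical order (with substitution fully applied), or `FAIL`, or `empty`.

step 1: unify Bool ~ ((Int -> Bool) -> (d -> Bool))  [subst: {-} | 2 pending]
  clash: Bool vs ((Int -> Bool) -> (d -> Bool))

Answer: FAIL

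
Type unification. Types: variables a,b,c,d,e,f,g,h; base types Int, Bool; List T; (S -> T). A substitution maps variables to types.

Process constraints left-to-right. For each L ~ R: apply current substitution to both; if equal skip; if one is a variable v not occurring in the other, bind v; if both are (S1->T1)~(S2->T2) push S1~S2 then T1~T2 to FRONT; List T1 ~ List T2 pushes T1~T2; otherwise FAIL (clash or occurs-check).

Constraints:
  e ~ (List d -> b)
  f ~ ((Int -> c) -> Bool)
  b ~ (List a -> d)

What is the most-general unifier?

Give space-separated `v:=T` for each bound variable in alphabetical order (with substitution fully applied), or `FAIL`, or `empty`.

step 1: unify e ~ (List d -> b)  [subst: {-} | 2 pending]
  bind e := (List d -> b)
step 2: unify f ~ ((Int -> c) -> Bool)  [subst: {e:=(List d -> b)} | 1 pending]
  bind f := ((Int -> c) -> Bool)
step 3: unify b ~ (List a -> d)  [subst: {e:=(List d -> b), f:=((Int -> c) -> Bool)} | 0 pending]
  bind b := (List a -> d)

Answer: b:=(List a -> d) e:=(List d -> (List a -> d)) f:=((Int -> c) -> Bool)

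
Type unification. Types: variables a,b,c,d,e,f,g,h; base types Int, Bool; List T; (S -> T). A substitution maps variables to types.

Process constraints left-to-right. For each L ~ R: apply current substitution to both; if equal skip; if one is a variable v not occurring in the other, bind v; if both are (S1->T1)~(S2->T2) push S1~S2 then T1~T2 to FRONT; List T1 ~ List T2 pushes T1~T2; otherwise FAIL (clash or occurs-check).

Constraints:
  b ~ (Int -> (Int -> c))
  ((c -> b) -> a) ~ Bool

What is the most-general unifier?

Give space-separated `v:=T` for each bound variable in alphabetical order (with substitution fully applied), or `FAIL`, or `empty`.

step 1: unify b ~ (Int -> (Int -> c))  [subst: {-} | 1 pending]
  bind b := (Int -> (Int -> c))
step 2: unify ((c -> (Int -> (Int -> c))) -> a) ~ Bool  [subst: {b:=(Int -> (Int -> c))} | 0 pending]
  clash: ((c -> (Int -> (Int -> c))) -> a) vs Bool

Answer: FAIL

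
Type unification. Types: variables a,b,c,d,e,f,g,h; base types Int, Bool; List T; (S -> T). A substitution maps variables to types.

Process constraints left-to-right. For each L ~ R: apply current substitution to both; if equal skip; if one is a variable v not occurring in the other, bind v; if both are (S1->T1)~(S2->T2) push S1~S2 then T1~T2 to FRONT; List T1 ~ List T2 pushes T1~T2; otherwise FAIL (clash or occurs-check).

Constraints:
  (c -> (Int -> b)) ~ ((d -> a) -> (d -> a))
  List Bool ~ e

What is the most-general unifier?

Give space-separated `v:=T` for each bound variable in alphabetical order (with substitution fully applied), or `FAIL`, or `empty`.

Answer: b:=a c:=(Int -> a) d:=Int e:=List Bool

Derivation:
step 1: unify (c -> (Int -> b)) ~ ((d -> a) -> (d -> a))  [subst: {-} | 1 pending]
  -> decompose arrow: push c~(d -> a), (Int -> b)~(d -> a)
step 2: unify c ~ (d -> a)  [subst: {-} | 2 pending]
  bind c := (d -> a)
step 3: unify (Int -> b) ~ (d -> a)  [subst: {c:=(d -> a)} | 1 pending]
  -> decompose arrow: push Int~d, b~a
step 4: unify Int ~ d  [subst: {c:=(d -> a)} | 2 pending]
  bind d := Int
step 5: unify b ~ a  [subst: {c:=(d -> a), d:=Int} | 1 pending]
  bind b := a
step 6: unify List Bool ~ e  [subst: {c:=(d -> a), d:=Int, b:=a} | 0 pending]
  bind e := List Bool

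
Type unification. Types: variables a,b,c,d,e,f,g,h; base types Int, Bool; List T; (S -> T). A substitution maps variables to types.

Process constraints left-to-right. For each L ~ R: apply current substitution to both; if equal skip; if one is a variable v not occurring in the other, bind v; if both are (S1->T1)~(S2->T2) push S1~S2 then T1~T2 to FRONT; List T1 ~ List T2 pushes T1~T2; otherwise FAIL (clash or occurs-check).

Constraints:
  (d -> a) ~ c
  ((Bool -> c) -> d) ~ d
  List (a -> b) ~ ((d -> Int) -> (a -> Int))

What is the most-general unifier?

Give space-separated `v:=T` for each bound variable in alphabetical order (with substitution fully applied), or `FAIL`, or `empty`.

Answer: FAIL

Derivation:
step 1: unify (d -> a) ~ c  [subst: {-} | 2 pending]
  bind c := (d -> a)
step 2: unify ((Bool -> (d -> a)) -> d) ~ d  [subst: {c:=(d -> a)} | 1 pending]
  occurs-check fail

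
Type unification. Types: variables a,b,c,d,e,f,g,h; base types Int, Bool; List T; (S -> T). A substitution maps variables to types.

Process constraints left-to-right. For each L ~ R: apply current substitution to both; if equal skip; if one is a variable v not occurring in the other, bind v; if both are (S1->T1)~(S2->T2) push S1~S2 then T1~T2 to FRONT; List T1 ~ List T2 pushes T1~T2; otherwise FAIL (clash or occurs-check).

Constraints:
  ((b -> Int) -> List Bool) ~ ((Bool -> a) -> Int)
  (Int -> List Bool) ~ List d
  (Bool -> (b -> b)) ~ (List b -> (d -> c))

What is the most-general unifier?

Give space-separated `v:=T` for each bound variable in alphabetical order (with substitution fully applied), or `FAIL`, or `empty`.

Answer: FAIL

Derivation:
step 1: unify ((b -> Int) -> List Bool) ~ ((Bool -> a) -> Int)  [subst: {-} | 2 pending]
  -> decompose arrow: push (b -> Int)~(Bool -> a), List Bool~Int
step 2: unify (b -> Int) ~ (Bool -> a)  [subst: {-} | 3 pending]
  -> decompose arrow: push b~Bool, Int~a
step 3: unify b ~ Bool  [subst: {-} | 4 pending]
  bind b := Bool
step 4: unify Int ~ a  [subst: {b:=Bool} | 3 pending]
  bind a := Int
step 5: unify List Bool ~ Int  [subst: {b:=Bool, a:=Int} | 2 pending]
  clash: List Bool vs Int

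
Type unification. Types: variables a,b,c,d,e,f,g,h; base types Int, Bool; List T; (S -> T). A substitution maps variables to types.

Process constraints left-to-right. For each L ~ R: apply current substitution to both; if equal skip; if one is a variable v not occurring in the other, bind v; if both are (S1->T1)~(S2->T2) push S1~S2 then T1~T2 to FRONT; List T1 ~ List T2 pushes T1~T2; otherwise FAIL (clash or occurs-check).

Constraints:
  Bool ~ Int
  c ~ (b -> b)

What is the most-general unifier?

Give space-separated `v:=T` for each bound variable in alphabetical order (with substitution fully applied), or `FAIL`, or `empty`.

step 1: unify Bool ~ Int  [subst: {-} | 1 pending]
  clash: Bool vs Int

Answer: FAIL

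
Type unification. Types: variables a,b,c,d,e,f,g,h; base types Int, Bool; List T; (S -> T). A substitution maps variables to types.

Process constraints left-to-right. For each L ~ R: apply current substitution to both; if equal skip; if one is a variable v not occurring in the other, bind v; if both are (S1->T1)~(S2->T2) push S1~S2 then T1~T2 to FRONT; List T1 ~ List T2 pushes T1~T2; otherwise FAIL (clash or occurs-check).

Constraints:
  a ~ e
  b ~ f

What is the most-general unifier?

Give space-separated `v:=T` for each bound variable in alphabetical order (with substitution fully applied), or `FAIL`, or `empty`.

step 1: unify a ~ e  [subst: {-} | 1 pending]
  bind a := e
step 2: unify b ~ f  [subst: {a:=e} | 0 pending]
  bind b := f

Answer: a:=e b:=f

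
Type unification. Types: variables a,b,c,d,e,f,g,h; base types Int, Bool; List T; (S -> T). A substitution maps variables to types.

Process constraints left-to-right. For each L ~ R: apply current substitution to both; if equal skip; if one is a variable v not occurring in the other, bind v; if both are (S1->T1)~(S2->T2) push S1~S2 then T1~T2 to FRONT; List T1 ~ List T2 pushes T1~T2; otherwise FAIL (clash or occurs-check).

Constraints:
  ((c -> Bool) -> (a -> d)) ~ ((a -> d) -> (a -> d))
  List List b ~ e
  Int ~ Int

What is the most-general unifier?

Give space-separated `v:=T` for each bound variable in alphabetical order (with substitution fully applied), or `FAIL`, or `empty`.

step 1: unify ((c -> Bool) -> (a -> d)) ~ ((a -> d) -> (a -> d))  [subst: {-} | 2 pending]
  -> decompose arrow: push (c -> Bool)~(a -> d), (a -> d)~(a -> d)
step 2: unify (c -> Bool) ~ (a -> d)  [subst: {-} | 3 pending]
  -> decompose arrow: push c~a, Bool~d
step 3: unify c ~ a  [subst: {-} | 4 pending]
  bind c := a
step 4: unify Bool ~ d  [subst: {c:=a} | 3 pending]
  bind d := Bool
step 5: unify (a -> Bool) ~ (a -> Bool)  [subst: {c:=a, d:=Bool} | 2 pending]
  -> identical, skip
step 6: unify List List b ~ e  [subst: {c:=a, d:=Bool} | 1 pending]
  bind e := List List b
step 7: unify Int ~ Int  [subst: {c:=a, d:=Bool, e:=List List b} | 0 pending]
  -> identical, skip

Answer: c:=a d:=Bool e:=List List b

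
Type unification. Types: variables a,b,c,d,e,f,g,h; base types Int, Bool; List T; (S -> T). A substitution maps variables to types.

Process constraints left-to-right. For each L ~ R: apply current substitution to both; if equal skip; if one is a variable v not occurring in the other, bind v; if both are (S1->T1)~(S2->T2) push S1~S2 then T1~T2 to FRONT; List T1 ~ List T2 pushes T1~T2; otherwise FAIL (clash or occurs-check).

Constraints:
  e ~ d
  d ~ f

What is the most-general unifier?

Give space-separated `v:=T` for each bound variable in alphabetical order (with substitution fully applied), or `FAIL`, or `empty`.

step 1: unify e ~ d  [subst: {-} | 1 pending]
  bind e := d
step 2: unify d ~ f  [subst: {e:=d} | 0 pending]
  bind d := f

Answer: d:=f e:=f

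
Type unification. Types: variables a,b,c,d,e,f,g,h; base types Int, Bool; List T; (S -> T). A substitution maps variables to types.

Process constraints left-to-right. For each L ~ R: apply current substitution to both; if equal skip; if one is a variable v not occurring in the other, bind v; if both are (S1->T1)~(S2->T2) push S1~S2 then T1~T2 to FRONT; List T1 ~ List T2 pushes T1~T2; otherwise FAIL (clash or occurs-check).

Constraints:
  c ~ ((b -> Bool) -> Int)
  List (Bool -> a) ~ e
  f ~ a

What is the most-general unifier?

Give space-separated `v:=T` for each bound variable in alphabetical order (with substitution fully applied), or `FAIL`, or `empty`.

Answer: c:=((b -> Bool) -> Int) e:=List (Bool -> a) f:=a

Derivation:
step 1: unify c ~ ((b -> Bool) -> Int)  [subst: {-} | 2 pending]
  bind c := ((b -> Bool) -> Int)
step 2: unify List (Bool -> a) ~ e  [subst: {c:=((b -> Bool) -> Int)} | 1 pending]
  bind e := List (Bool -> a)
step 3: unify f ~ a  [subst: {c:=((b -> Bool) -> Int), e:=List (Bool -> a)} | 0 pending]
  bind f := a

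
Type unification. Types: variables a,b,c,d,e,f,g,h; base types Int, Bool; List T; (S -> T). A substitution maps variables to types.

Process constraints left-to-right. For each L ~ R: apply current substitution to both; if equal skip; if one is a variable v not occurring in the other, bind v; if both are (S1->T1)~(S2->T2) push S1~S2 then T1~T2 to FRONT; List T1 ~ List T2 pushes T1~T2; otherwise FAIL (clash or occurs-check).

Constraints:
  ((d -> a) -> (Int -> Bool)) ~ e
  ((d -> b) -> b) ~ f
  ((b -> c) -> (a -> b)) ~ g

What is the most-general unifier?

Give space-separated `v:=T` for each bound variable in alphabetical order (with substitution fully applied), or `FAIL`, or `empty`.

Answer: e:=((d -> a) -> (Int -> Bool)) f:=((d -> b) -> b) g:=((b -> c) -> (a -> b))

Derivation:
step 1: unify ((d -> a) -> (Int -> Bool)) ~ e  [subst: {-} | 2 pending]
  bind e := ((d -> a) -> (Int -> Bool))
step 2: unify ((d -> b) -> b) ~ f  [subst: {e:=((d -> a) -> (Int -> Bool))} | 1 pending]
  bind f := ((d -> b) -> b)
step 3: unify ((b -> c) -> (a -> b)) ~ g  [subst: {e:=((d -> a) -> (Int -> Bool)), f:=((d -> b) -> b)} | 0 pending]
  bind g := ((b -> c) -> (a -> b))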